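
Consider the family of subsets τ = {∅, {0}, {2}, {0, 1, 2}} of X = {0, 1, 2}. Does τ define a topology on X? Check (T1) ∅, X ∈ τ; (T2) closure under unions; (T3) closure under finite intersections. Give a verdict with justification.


τ is NOT a topology on X.

Axiom (T1): ∅ ∈ τ? Yes; X ∈ τ? Yes.
Axiom (T2/T3): check pairwise unions and intersections of members of τ.
Counterexample for (T2): {0} ∪ {2} = {0, 2} ∉ τ. Therefore τ is NOT a topology.


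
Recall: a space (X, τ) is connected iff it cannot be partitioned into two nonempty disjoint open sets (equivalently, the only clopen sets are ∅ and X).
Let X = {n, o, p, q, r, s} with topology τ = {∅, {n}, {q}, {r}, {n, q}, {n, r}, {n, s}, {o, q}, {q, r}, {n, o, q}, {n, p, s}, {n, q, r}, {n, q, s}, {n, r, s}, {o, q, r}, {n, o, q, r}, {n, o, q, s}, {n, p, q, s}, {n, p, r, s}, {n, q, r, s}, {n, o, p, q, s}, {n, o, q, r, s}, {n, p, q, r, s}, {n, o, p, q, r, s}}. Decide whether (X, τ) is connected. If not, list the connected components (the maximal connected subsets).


(X, τ) is disconnected; components = [{r}, {o, q}, {n, p, s}].

Find clopen sets (U ∈ τ with X ∖ U ∈ τ):
  U = ∅, X ∖ U = {n, o, p, q, r, s} — both open, so U is clopen.
  U = {r}, X ∖ U = {n, o, p, q, s} — both open, so U is clopen.
  U = {o, q}, X ∖ U = {n, p, r, s} — both open, so U is clopen.
  U = {n, p, s}, X ∖ U = {o, q, r} — both open, so U is clopen.
  U = {o, q, r}, X ∖ U = {n, p, s} — both open, so U is clopen.
  U = {n, p, r, s}, X ∖ U = {o, q} — both open, so U is clopen.
  U = {n, o, p, q, s}, X ∖ U = {r} — both open, so U is clopen.
  U = {n, o, p, q, r, s}, X ∖ U = ∅ — both open, so U is clopen.
Nontrivial clopen(s) exist: e.g. {n, o, p, q, s}. So (X, τ) is disconnected.
Compute connected components by grouping points that agree on all clopens:
  component: {r}
  component: {o, q}
  component: {n, p, s}


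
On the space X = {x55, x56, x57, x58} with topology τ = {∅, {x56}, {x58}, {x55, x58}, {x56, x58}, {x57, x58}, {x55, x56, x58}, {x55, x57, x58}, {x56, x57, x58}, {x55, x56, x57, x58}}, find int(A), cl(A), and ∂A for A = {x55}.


int(A) = ∅, cl(A) = {x55}, ∂A = {x55}.

Closed sets in (X, τ) are complements of opens:
  closed(X, τ) = {∅, {x55}, {x56}, {x57}, {x55, x56}, {x55, x57}, {x56, x57}, {x55, x56, x57}, {x55, x57, x58}, {x55, x56, x57, x58}}.
int(A) = ⋃ {U ∈ τ : U ⊆ A}. Opens contained in A: ∅.
Taking the union of these: int(A) = ∅.
cl(A) = ⋂ {C closed : A ⊆ C}. Closed sets containing A: {x55}, {x55, x56}, {x55, x57}, {x55, x56, x57}, {x55, x57, x58}, {x55, x56, x57, x58}.
Intersecting these: cl(A) = {x55}.
∂A = cl(A) ∖ int(A) = {x55} ∖ ∅ = {x55}.


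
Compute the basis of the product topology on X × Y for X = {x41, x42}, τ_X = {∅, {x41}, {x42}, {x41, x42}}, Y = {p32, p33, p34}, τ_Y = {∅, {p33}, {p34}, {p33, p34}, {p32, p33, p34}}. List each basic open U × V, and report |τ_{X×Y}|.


Basis B = {∅ × ∅, {x41} × {p33}, {x41} × {p34}, {x42} × {p33}, {x42} × {p34}, {x41} × {p33, p34}, {x41, x42} × {p33}, {x41, x42} × {p34}, {x42} × {p33, p34}, {x41} × {p32, p33, p34}, {x42} × {p32, p33, p34}, {x41, x42} × {p33, p34}, {x41, x42} × {p32, p33, p34}}; |τ_{X×Y}| = 25.

Enumerate products U × V with U ∈ τ_X, V ∈ τ_Y (deduplicated):
  ∅ × ∅ = {} (∅)
  {x41} × {p33} = {(x41,p33)}
  {x41} × {p34} = {(x41,p34)}
  {x42} × {p33} = {(x42,p33)}
  {x42} × {p34} = {(x42,p34)}
  {x41} × {p33, p34} = {(x41,p33), (x41,p34)}
  {x41, x42} × {p33} = {(x41,p33), (x42,p33)}
  {x41, x42} × {p34} = {(x41,p34), (x42,p34)}
  {x42} × {p33, p34} = {(x42,p33), (x42,p34)}
  {x41} × {p32, p33, p34} = {(x41,p32), (x41,p33), (x41,p34)}
  {x42} × {p32, p33, p34} = {(x42,p32), (x42,p33), (x42,p34)}
  {x41, x42} × {p33, p34} = {(x41,p33), (x41,p34), (x42,p33), (x42,p34)}
  {x41, x42} × {p32, p33, p34} = {(x41,p32), (x41,p33), (x41,p34), (x42,p32), (x42,p33), (x42,p34)}
These 13 distinct sets form the basis B.
Close under arbitrary unions to get τ_{X×Y}; counting gives |τ_{X×Y}| = 25.


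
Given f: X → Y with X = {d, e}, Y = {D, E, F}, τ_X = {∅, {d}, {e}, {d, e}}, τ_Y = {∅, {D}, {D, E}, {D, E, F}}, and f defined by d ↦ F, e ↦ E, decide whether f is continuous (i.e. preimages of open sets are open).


f IS continuous.

Compute f^{-1}(U) for each U ∈ τ_Y:
  U = ∅: f^{-1}(U) = ∅ ∈ τ_X ✓.
  U = {D}: f^{-1}(U) = ∅ ∈ τ_X ✓.
  U = {D, E}: f^{-1}(U) = {e} ∈ τ_X ✓.
  U = {D, E, F}: f^{-1}(U) = {d, e} ∈ τ_X ✓.
Every preimage lies in τ_X, so f IS continuous.


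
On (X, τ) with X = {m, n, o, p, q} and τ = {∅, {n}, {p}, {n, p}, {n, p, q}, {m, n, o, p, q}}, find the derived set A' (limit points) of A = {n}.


A' = {m, o, q}

For each x ∈ X, list the open sets U ∈ τ with x ∈ U, then check whether U ∩ (A ∖ {x}) ≠ ∅ for every such U.
  x = m: opens ∋ x are {m, n, o, p, q}; each meets A ∖ {m}, so x IS a limit point.
  x = n: open {n} ∋ x has {n} ∩ (A ∖ {n}) = ∅, so x is NOT a limit point.
  x = o: opens ∋ x are {m, n, o, p, q}; each meets A ∖ {o}, so x IS a limit point.
  x = p: open {p} ∋ x has {p} ∩ (A ∖ {p}) = ∅, so x is NOT a limit point.
  x = q: opens ∋ x are {n, p, q}, {m, n, o, p, q}; each meets A ∖ {q}, so x IS a limit point.
Collecting: A' = {m, o, q}.


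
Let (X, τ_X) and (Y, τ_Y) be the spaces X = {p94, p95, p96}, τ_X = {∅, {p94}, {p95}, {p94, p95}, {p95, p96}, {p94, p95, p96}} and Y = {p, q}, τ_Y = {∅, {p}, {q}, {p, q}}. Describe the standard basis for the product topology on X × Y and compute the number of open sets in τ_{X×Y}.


Basis B = {∅ × ∅, {p94} × {p}, {p94} × {q}, {p95} × {p}, {p95} × {q}, {p94} × {p, q}, {p94, p95} × {p}, {p94, p95} × {q}, {p95} × {p, q}, {p95, p96} × {p}, {p95, p96} × {q}, {p94, p95, p96} × {p}, {p94, p95, p96} × {q}, {p94, p95} × {p, q}, {p95, p96} × {p, q}, {p94, p95, p96} × {p, q}}; |τ_{X×Y}| = 36.

Enumerate products U × V with U ∈ τ_X, V ∈ τ_Y (deduplicated):
  ∅ × ∅ = {} (∅)
  {p94} × {p} = {(p94,p)}
  {p94} × {q} = {(p94,q)}
  {p95} × {p} = {(p95,p)}
  {p95} × {q} = {(p95,q)}
  {p94} × {p, q} = {(p94,p), (p94,q)}
  {p94, p95} × {p} = {(p94,p), (p95,p)}
  {p94, p95} × {q} = {(p94,q), (p95,q)}
  {p95} × {p, q} = {(p95,p), (p95,q)}
  {p95, p96} × {p} = {(p95,p), (p96,p)}
  {p95, p96} × {q} = {(p95,q), (p96,q)}
  {p94, p95, p96} × {p} = {(p94,p), (p95,p), (p96,p)}
  {p94, p95, p96} × {q} = {(p94,q), (p95,q), (p96,q)}
  {p94, p95} × {p, q} = {(p94,p), (p94,q), (p95,p), (p95,q)}
  {p95, p96} × {p, q} = {(p95,p), (p95,q), (p96,p), (p96,q)}
  {p94, p95, p96} × {p, q} = {(p94,p), (p94,q), (p95,p), (p95,q), (p96,p), (p96,q)}
These 16 distinct sets form the basis B.
Close under arbitrary unions to get τ_{X×Y}; counting gives |τ_{X×Y}| = 36.


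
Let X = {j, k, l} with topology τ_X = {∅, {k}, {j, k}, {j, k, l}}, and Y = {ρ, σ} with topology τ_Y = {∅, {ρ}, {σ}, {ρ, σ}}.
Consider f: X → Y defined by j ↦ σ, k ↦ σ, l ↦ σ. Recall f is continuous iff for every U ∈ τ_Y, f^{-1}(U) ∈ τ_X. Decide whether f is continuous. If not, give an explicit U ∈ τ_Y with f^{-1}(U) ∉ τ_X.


f IS continuous.

Compute f^{-1}(U) for each U ∈ τ_Y:
  U = ∅: f^{-1}(U) = ∅ ∈ τ_X ✓.
  U = {ρ}: f^{-1}(U) = ∅ ∈ τ_X ✓.
  U = {σ}: f^{-1}(U) = {j, k, l} ∈ τ_X ✓.
  U = {ρ, σ}: f^{-1}(U) = {j, k, l} ∈ τ_X ✓.
Every preimage lies in τ_X, so f IS continuous.


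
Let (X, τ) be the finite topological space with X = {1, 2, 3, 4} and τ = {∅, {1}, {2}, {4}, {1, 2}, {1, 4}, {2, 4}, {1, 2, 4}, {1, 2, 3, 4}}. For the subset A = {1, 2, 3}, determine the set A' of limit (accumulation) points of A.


A' = {3}

For each x ∈ X, list the open sets U ∈ τ with x ∈ U, then check whether U ∩ (A ∖ {x}) ≠ ∅ for every such U.
  x = 1: open {1} ∋ x has {1} ∩ (A ∖ {1}) = ∅, so x is NOT a limit point.
  x = 2: open {2} ∋ x has {2} ∩ (A ∖ {2}) = ∅, so x is NOT a limit point.
  x = 3: opens ∋ x are {1, 2, 3, 4}; each meets A ∖ {3}, so x IS a limit point.
  x = 4: open {4} ∋ x has {4} ∩ (A ∖ {4}) = ∅, so x is NOT a limit point.
Collecting: A' = {3}.


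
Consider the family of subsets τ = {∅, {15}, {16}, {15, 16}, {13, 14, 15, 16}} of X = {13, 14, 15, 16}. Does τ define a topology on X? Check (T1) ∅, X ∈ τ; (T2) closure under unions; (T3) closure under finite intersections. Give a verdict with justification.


τ IS a topology on X.

Axiom (T1): ∅ ∈ τ? Yes; X ∈ τ? Yes.
Axiom (T2/T3): check pairwise unions and intersections of members of τ.
All pairwise intersections and unions checked — each lies in τ. Therefore τ satisfies (T1), (T2), (T3): it IS a topology on X.


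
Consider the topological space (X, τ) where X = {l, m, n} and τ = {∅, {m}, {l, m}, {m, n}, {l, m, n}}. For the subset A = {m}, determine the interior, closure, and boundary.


int(A) = {m}, cl(A) = {l, m, n}, ∂A = {l, n}.

Closed sets in (X, τ) are complements of opens:
  closed(X, τ) = {∅, {l}, {n}, {l, n}, {l, m, n}}.
int(A) = ⋃ {U ∈ τ : U ⊆ A}. Opens contained in A: ∅, {m}.
Taking the union of these: int(A) = {m}.
cl(A) = ⋂ {C closed : A ⊆ C}. Closed sets containing A: {l, m, n}.
Intersecting these: cl(A) = {l, m, n}.
∂A = cl(A) ∖ int(A) = {l, m, n} ∖ {m} = {l, n}.


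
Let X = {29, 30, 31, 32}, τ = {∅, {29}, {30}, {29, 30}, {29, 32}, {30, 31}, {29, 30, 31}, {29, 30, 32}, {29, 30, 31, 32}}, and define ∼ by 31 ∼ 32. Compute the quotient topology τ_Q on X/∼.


X/∼ = {[29], [30], [31=32]}; |τ_Q| = 5.

Equivalence classes: [29], [30], [31=32].
Quotient map π: X → X/∼ sends 29 ↦ [29], 30 ↦ [30], 31 ↦ [31=32], 32 ↦ [31=32].
For each subset V ⊆ X/∼, compute π^{-1}(V) ⊆ X and check whether π^{-1}(V) ∈ τ. V is open in τ_Q iff π^{-1}(V) ∈ τ.
  V = {}: π^{-1}(V) = ∅ ∈ τ ✓.
  V = {[29]}: π^{-1}(V) = {29} ∈ τ ✓.
  V = {[30]}: π^{-1}(V) = {30} ∈ τ ✓.
  V = {[29], [30]}: π^{-1}(V) = {29, 30} ∈ τ ✓.
  V = {[31=32]}: π^{-1}(V) = {31, 32} ∉ τ ✗.
  V = {[29], [31=32]}: π^{-1}(V) = {29, 31, 32} ∉ τ ✗.
  V = {[30], [31=32]}: π^{-1}(V) = {30, 31, 32} ∉ τ ✗.
  V = {[29], [30], [31=32]}: π^{-1}(V) = {29, 30, 31, 32} ∈ τ ✓.
Open sets in the quotient: τ_Q = {{}, {[29]}, {[30]}, {[29], [30]}, {[29], [30], [31=32]}} (5 elements).


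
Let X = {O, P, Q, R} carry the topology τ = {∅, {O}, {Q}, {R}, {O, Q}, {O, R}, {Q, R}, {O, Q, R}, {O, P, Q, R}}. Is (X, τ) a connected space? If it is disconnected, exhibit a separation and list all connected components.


(X, τ) is connected.

Find clopen sets (U ∈ τ with X ∖ U ∈ τ):
  U = ∅, X ∖ U = {O, P, Q, R} — both open, so U is clopen.
  U = {O, P, Q, R}, X ∖ U = ∅ — both open, so U is clopen.
Only trivial clopens (∅ and X) exist, so (X, τ) is connected.
Compute connected components by grouping points that agree on all clopens:
  component: {O, P, Q, R}


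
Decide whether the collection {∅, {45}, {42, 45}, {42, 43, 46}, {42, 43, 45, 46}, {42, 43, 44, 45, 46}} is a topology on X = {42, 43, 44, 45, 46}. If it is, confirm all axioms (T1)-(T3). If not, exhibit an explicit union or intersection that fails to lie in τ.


τ is NOT a topology on X.

Axiom (T1): ∅ ∈ τ? Yes; X ∈ τ? Yes.
Axiom (T2/T3): check pairwise unions and intersections of members of τ.
Counterexample for (T3): {42, 45} ∩ {42, 43, 46} = {42} ∉ τ. Therefore τ is NOT a topology.


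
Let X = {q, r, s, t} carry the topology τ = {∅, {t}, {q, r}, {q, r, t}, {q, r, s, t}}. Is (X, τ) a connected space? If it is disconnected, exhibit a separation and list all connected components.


(X, τ) is connected.

Find clopen sets (U ∈ τ with X ∖ U ∈ τ):
  U = ∅, X ∖ U = {q, r, s, t} — both open, so U is clopen.
  U = {q, r, s, t}, X ∖ U = ∅ — both open, so U is clopen.
Only trivial clopens (∅ and X) exist, so (X, τ) is connected.
Compute connected components by grouping points that agree on all clopens:
  component: {q, r, s, t}


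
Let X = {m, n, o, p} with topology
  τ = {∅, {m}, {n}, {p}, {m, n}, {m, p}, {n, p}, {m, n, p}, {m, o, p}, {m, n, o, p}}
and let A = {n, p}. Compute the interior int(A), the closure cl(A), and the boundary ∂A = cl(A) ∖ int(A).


int(A) = {n, p}, cl(A) = {n, o, p}, ∂A = {o}.

Closed sets in (X, τ) are complements of opens:
  closed(X, τ) = {∅, {n}, {o}, {m, o}, {n, o}, {o, p}, {m, n, o}, {m, o, p}, {n, o, p}, {m, n, o, p}}.
int(A) = ⋃ {U ∈ τ : U ⊆ A}. Opens contained in A: ∅, {n}, {p}, {n, p}.
Taking the union of these: int(A) = {n, p}.
cl(A) = ⋂ {C closed : A ⊆ C}. Closed sets containing A: {n, o, p}, {m, n, o, p}.
Intersecting these: cl(A) = {n, o, p}.
∂A = cl(A) ∖ int(A) = {n, o, p} ∖ {n, p} = {o}.


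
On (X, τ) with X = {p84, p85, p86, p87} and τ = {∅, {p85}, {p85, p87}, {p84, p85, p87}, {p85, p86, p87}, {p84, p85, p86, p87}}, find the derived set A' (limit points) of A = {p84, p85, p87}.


A' = {p84, p86, p87}

For each x ∈ X, list the open sets U ∈ τ with x ∈ U, then check whether U ∩ (A ∖ {x}) ≠ ∅ for every such U.
  x = p84: opens ∋ x are {p84, p85, p87}, {p84, p85, p86, p87}; each meets A ∖ {p84}, so x IS a limit point.
  x = p85: open {p85} ∋ x has {p85} ∩ (A ∖ {p85}) = ∅, so x is NOT a limit point.
  x = p86: opens ∋ x are {p85, p86, p87}, {p84, p85, p86, p87}; each meets A ∖ {p86}, so x IS a limit point.
  x = p87: opens ∋ x are {p85, p87}, {p84, p85, p87}, {p85, p86, p87}, {p84, p85, p86, p87}; each meets A ∖ {p87}, so x IS a limit point.
Collecting: A' = {p84, p86, p87}.


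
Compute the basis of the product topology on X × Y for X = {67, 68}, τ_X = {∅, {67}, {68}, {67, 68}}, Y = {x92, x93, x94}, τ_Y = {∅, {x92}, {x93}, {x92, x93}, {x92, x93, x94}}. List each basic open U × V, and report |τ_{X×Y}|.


Basis B = {∅ × ∅, {67} × {x92}, {67} × {x93}, {68} × {x92}, {68} × {x93}, {67} × {x92, x93}, {67, 68} × {x92}, {67, 68} × {x93}, {68} × {x92, x93}, {67} × {x92, x93, x94}, {68} × {x92, x93, x94}, {67, 68} × {x92, x93}, {67, 68} × {x92, x93, x94}}; |τ_{X×Y}| = 25.

Enumerate products U × V with U ∈ τ_X, V ∈ τ_Y (deduplicated):
  ∅ × ∅ = {} (∅)
  {67} × {x92} = {(67,x92)}
  {67} × {x93} = {(67,x93)}
  {68} × {x92} = {(68,x92)}
  {68} × {x93} = {(68,x93)}
  {67} × {x92, x93} = {(67,x92), (67,x93)}
  {67, 68} × {x92} = {(67,x92), (68,x92)}
  {67, 68} × {x93} = {(67,x93), (68,x93)}
  {68} × {x92, x93} = {(68,x92), (68,x93)}
  {67} × {x92, x93, x94} = {(67,x92), (67,x93), (67,x94)}
  {68} × {x92, x93, x94} = {(68,x92), (68,x93), (68,x94)}
  {67, 68} × {x92, x93} = {(67,x92), (67,x93), (68,x92), (68,x93)}
  {67, 68} × {x92, x93, x94} = {(67,x92), (67,x93), (67,x94), (68,x92), (68,x93), (68,x94)}
These 13 distinct sets form the basis B.
Close under arbitrary unions to get τ_{X×Y}; counting gives |τ_{X×Y}| = 25.


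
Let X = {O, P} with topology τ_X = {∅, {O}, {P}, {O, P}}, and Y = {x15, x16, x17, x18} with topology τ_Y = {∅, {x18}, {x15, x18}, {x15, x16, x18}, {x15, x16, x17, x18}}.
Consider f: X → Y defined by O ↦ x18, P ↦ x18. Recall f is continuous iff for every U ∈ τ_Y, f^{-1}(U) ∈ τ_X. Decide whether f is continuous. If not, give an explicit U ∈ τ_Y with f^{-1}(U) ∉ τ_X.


f IS continuous.

Compute f^{-1}(U) for each U ∈ τ_Y:
  U = ∅: f^{-1}(U) = ∅ ∈ τ_X ✓.
  U = {x18}: f^{-1}(U) = {O, P} ∈ τ_X ✓.
  U = {x15, x18}: f^{-1}(U) = {O, P} ∈ τ_X ✓.
  U = {x15, x16, x18}: f^{-1}(U) = {O, P} ∈ τ_X ✓.
  U = {x15, x16, x17, x18}: f^{-1}(U) = {O, P} ∈ τ_X ✓.
Every preimage lies in τ_X, so f IS continuous.


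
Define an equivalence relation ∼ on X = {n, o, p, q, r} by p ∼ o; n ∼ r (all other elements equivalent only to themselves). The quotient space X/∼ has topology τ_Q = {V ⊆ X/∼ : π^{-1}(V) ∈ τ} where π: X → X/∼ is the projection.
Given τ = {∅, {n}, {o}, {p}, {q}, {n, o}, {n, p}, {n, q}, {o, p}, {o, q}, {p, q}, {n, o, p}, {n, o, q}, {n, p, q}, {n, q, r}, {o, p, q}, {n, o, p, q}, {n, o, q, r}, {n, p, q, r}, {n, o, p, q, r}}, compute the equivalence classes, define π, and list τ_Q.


X/∼ = {[n=r], [o=p], [q]}; |τ_Q| = 6.

Equivalence classes: [n=r], [o=p], [q].
Quotient map π: X → X/∼ sends n ↦ [n=r], o ↦ [o=p], p ↦ [o=p], q ↦ [q], r ↦ [n=r].
For each subset V ⊆ X/∼, compute π^{-1}(V) ⊆ X and check whether π^{-1}(V) ∈ τ. V is open in τ_Q iff π^{-1}(V) ∈ τ.
  V = {}: π^{-1}(V) = ∅ ∈ τ ✓.
  V = {[n=r]}: π^{-1}(V) = {n, r} ∉ τ ✗.
  V = {[o=p]}: π^{-1}(V) = {o, p} ∈ τ ✓.
  V = {[n=r], [o=p]}: π^{-1}(V) = {n, o, p, r} ∉ τ ✗.
  V = {[q]}: π^{-1}(V) = {q} ∈ τ ✓.
  V = {[n=r], [q]}: π^{-1}(V) = {n, q, r} ∈ τ ✓.
  V = {[o=p], [q]}: π^{-1}(V) = {o, p, q} ∈ τ ✓.
  V = {[n=r], [o=p], [q]}: π^{-1}(V) = {n, o, p, q, r} ∈ τ ✓.
Open sets in the quotient: τ_Q = {{}, {[o=p]}, {[q]}, {[n=r], [q]}, {[o=p], [q]}, {[n=r], [o=p], [q]}} (6 elements).


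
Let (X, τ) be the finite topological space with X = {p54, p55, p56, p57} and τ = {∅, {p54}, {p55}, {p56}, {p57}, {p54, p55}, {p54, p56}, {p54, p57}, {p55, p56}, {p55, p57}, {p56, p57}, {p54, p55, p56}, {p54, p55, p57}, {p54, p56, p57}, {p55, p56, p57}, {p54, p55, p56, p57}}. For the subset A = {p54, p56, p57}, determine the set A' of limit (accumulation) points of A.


A' = ∅

For each x ∈ X, list the open sets U ∈ τ with x ∈ U, then check whether U ∩ (A ∖ {x}) ≠ ∅ for every such U.
  x = p54: open {p54} ∋ x has {p54} ∩ (A ∖ {p54}) = ∅, so x is NOT a limit point.
  x = p55: open {p55} ∋ x has {p55} ∩ (A ∖ {p55}) = ∅, so x is NOT a limit point.
  x = p56: open {p56} ∋ x has {p56} ∩ (A ∖ {p56}) = ∅, so x is NOT a limit point.
  x = p57: open {p57} ∋ x has {p57} ∩ (A ∖ {p57}) = ∅, so x is NOT a limit point.
Collecting: A' = ∅.


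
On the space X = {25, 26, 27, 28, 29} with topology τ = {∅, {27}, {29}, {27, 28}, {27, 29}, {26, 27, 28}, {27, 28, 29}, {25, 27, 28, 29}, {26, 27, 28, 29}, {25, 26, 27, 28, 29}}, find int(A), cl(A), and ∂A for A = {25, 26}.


int(A) = ∅, cl(A) = {25, 26}, ∂A = {25, 26}.

Closed sets in (X, τ) are complements of opens:
  closed(X, τ) = {∅, {25}, {26}, {25, 26}, {25, 29}, {25, 26, 28}, {25, 26, 29}, {25, 26, 27, 28}, {25, 26, 28, 29}, {25, 26, 27, 28, 29}}.
int(A) = ⋃ {U ∈ τ : U ⊆ A}. Opens contained in A: ∅.
Taking the union of these: int(A) = ∅.
cl(A) = ⋂ {C closed : A ⊆ C}. Closed sets containing A: {25, 26}, {25, 26, 28}, {25, 26, 29}, {25, 26, 27, 28}, {25, 26, 28, 29}, {25, 26, 27, 28, 29}.
Intersecting these: cl(A) = {25, 26}.
∂A = cl(A) ∖ int(A) = {25, 26} ∖ ∅ = {25, 26}.


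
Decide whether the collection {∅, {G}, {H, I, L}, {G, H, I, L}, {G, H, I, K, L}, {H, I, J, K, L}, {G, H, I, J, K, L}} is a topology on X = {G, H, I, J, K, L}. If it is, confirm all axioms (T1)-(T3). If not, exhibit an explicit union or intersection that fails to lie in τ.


τ is NOT a topology on X.

Axiom (T1): ∅ ∈ τ? Yes; X ∈ τ? Yes.
Axiom (T2/T3): check pairwise unions and intersections of members of τ.
Counterexample for (T3): {G, H, I, K, L} ∩ {H, I, J, K, L} = {H, I, K, L} ∉ τ. Therefore τ is NOT a topology.


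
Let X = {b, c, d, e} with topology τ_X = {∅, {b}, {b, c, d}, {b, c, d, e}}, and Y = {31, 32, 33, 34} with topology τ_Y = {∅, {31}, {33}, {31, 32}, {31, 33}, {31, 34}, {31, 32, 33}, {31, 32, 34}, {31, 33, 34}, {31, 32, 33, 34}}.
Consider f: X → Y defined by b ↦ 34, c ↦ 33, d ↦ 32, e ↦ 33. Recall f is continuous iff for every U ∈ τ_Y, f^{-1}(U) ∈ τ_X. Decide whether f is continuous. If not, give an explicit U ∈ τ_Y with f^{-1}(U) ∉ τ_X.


f is NOT continuous.

Compute f^{-1}(U) for each U ∈ τ_Y:
  U = ∅: f^{-1}(U) = ∅ ∈ τ_X ✓.
  U = {31}: f^{-1}(U) = ∅ ∈ τ_X ✓.
  U = {33}: f^{-1}(U) = {c, e} ∉ τ_X ✗.
  U = {31, 32}: f^{-1}(U) = {d} ∉ τ_X ✗.
  U = {31, 33}: f^{-1}(U) = {c, e} ∉ τ_X ✗.
  U = {31, 34}: f^{-1}(U) = {b} ∈ τ_X ✓.
  U = {31, 32, 33}: f^{-1}(U) = {c, d, e} ∉ τ_X ✗.
  U = {31, 32, 34}: f^{-1}(U) = {b, d} ∉ τ_X ✗.
  U = {31, 33, 34}: f^{-1}(U) = {b, c, e} ∉ τ_X ✗.
  U = {31, 32, 33, 34}: f^{-1}(U) = {b, c, d, e} ∈ τ_X ✓.
Found U = {33} with f^{-1}(U) = {c, e} not in τ_X. Therefore f is NOT continuous.


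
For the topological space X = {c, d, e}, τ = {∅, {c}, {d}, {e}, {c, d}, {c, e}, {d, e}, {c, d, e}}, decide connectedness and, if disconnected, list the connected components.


(X, τ) is disconnected; components = [{c}, {d}, {e}].

Find clopen sets (U ∈ τ with X ∖ U ∈ τ):
  U = ∅, X ∖ U = {c, d, e} — both open, so U is clopen.
  U = {c}, X ∖ U = {d, e} — both open, so U is clopen.
  U = {d}, X ∖ U = {c, e} — both open, so U is clopen.
  U = {e}, X ∖ U = {c, d} — both open, so U is clopen.
  U = {c, d}, X ∖ U = {e} — both open, so U is clopen.
  U = {c, e}, X ∖ U = {d} — both open, so U is clopen.
  U = {d, e}, X ∖ U = {c} — both open, so U is clopen.
  U = {c, d, e}, X ∖ U = ∅ — both open, so U is clopen.
Nontrivial clopen(s) exist: e.g. {c}. So (X, τ) is disconnected.
Compute connected components by grouping points that agree on all clopens:
  component: {c}
  component: {d}
  component: {e}


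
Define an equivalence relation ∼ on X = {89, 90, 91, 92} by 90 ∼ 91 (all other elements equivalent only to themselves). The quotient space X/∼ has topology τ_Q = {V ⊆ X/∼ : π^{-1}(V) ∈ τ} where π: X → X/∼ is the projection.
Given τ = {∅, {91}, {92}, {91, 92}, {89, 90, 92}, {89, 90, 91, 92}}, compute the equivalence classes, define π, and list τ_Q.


X/∼ = {[89], [90=91], [92]}; |τ_Q| = 3.

Equivalence classes: [89], [90=91], [92].
Quotient map π: X → X/∼ sends 89 ↦ [89], 90 ↦ [90=91], 91 ↦ [90=91], 92 ↦ [92].
For each subset V ⊆ X/∼, compute π^{-1}(V) ⊆ X and check whether π^{-1}(V) ∈ τ. V is open in τ_Q iff π^{-1}(V) ∈ τ.
  V = {}: π^{-1}(V) = ∅ ∈ τ ✓.
  V = {[89]}: π^{-1}(V) = {89} ∉ τ ✗.
  V = {[90=91]}: π^{-1}(V) = {90, 91} ∉ τ ✗.
  V = {[89], [90=91]}: π^{-1}(V) = {89, 90, 91} ∉ τ ✗.
  V = {[92]}: π^{-1}(V) = {92} ∈ τ ✓.
  V = {[89], [92]}: π^{-1}(V) = {89, 92} ∉ τ ✗.
  V = {[90=91], [92]}: π^{-1}(V) = {90, 91, 92} ∉ τ ✗.
  V = {[89], [90=91], [92]}: π^{-1}(V) = {89, 90, 91, 92} ∈ τ ✓.
Open sets in the quotient: τ_Q = {{}, {[92]}, {[89], [90=91], [92]}} (3 elements).


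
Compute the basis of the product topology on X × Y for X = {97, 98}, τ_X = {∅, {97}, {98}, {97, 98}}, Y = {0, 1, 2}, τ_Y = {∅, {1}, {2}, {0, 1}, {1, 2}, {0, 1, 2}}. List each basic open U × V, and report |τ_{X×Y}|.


Basis B = {∅ × ∅, {97} × {1}, {97} × {2}, {98} × {1}, {98} × {2}, {97} × {0, 1}, {97} × {1, 2}, {97, 98} × {1}, {97, 98} × {2}, {98} × {0, 1}, {98} × {1, 2}, {97} × {0, 1, 2}, {98} × {0, 1, 2}, {97, 98} × {0, 1}, {97, 98} × {1, 2}, {97, 98} × {0, 1, 2}}; |τ_{X×Y}| = 36.

Enumerate products U × V with U ∈ τ_X, V ∈ τ_Y (deduplicated):
  ∅ × ∅ = {} (∅)
  {97} × {1} = {(97,1)}
  {97} × {2} = {(97,2)}
  {98} × {1} = {(98,1)}
  {98} × {2} = {(98,2)}
  {97} × {0, 1} = {(97,0), (97,1)}
  {97} × {1, 2} = {(97,1), (97,2)}
  {97, 98} × {1} = {(97,1), (98,1)}
  {97, 98} × {2} = {(97,2), (98,2)}
  {98} × {0, 1} = {(98,0), (98,1)}
  {98} × {1, 2} = {(98,1), (98,2)}
  {97} × {0, 1, 2} = {(97,0), (97,1), (97,2)}
  {98} × {0, 1, 2} = {(98,0), (98,1), (98,2)}
  {97, 98} × {0, 1} = {(97,0), (97,1), (98,0), (98,1)}
  {97, 98} × {1, 2} = {(97,1), (97,2), (98,1), (98,2)}
  {97, 98} × {0, 1, 2} = {(97,0), (97,1), (97,2), (98,0), (98,1), (98,2)}
These 16 distinct sets form the basis B.
Close under arbitrary unions to get τ_{X×Y}; counting gives |τ_{X×Y}| = 36.


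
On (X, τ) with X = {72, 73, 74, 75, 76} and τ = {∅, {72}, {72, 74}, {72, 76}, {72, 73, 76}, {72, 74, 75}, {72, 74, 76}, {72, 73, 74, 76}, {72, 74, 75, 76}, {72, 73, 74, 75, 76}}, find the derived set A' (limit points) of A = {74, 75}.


A' = {75}

For each x ∈ X, list the open sets U ∈ τ with x ∈ U, then check whether U ∩ (A ∖ {x}) ≠ ∅ for every such U.
  x = 72: open {72} ∋ x has {72} ∩ (A ∖ {72}) = ∅, so x is NOT a limit point.
  x = 73: open {72, 73, 76} ∋ x has {72, 73, 76} ∩ (A ∖ {73}) = ∅, so x is NOT a limit point.
  x = 74: open {72, 74} ∋ x has {72, 74} ∩ (A ∖ {74}) = ∅, so x is NOT a limit point.
  x = 75: opens ∋ x are {72, 74, 75}, {72, 74, 75, 76}, {72, 73, 74, 75, 76}; each meets A ∖ {75}, so x IS a limit point.
  x = 76: open {72, 76} ∋ x has {72, 76} ∩ (A ∖ {76}) = ∅, so x is NOT a limit point.
Collecting: A' = {75}.


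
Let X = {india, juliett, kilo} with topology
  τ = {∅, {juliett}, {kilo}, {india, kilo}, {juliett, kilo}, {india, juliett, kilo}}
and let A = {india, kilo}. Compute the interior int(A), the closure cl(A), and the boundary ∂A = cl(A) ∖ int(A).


int(A) = {india, kilo}, cl(A) = {india, kilo}, ∂A = ∅.

Closed sets in (X, τ) are complements of opens:
  closed(X, τ) = {∅, {india}, {juliett}, {india, juliett}, {india, kilo}, {india, juliett, kilo}}.
int(A) = ⋃ {U ∈ τ : U ⊆ A}. Opens contained in A: ∅, {kilo}, {india, kilo}.
Taking the union of these: int(A) = {india, kilo}.
cl(A) = ⋂ {C closed : A ⊆ C}. Closed sets containing A: {india, kilo}, {india, juliett, kilo}.
Intersecting these: cl(A) = {india, kilo}.
∂A = cl(A) ∖ int(A) = {india, kilo} ∖ {india, kilo} = ∅.


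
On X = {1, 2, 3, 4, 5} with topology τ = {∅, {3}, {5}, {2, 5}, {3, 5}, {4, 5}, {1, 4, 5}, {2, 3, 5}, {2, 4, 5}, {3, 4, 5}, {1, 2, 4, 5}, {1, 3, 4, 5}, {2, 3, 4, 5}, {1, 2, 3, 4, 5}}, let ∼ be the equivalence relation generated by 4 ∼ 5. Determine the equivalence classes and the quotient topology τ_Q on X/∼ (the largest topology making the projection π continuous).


X/∼ = {[1], [2], [3], [4=5]}; |τ_Q| = 10.

Equivalence classes: [1], [2], [3], [4=5].
Quotient map π: X → X/∼ sends 1 ↦ [1], 2 ↦ [2], 3 ↦ [3], 4 ↦ [4=5], 5 ↦ [4=5].
For each subset V ⊆ X/∼, compute π^{-1}(V) ⊆ X and check whether π^{-1}(V) ∈ τ. V is open in τ_Q iff π^{-1}(V) ∈ τ.
  V = {}: π^{-1}(V) = ∅ ∈ τ ✓.
  V = {[1]}: π^{-1}(V) = {1} ∉ τ ✗.
  V = {[2]}: π^{-1}(V) = {2} ∉ τ ✗.
  V = {[1], [2]}: π^{-1}(V) = {1, 2} ∉ τ ✗.
  V = {[3]}: π^{-1}(V) = {3} ∈ τ ✓.
  V = {[1], [3]}: π^{-1}(V) = {1, 3} ∉ τ ✗.
  V = {[2], [3]}: π^{-1}(V) = {2, 3} ∉ τ ✗.
  V = {[1], [2], [3]}: π^{-1}(V) = {1, 2, 3} ∉ τ ✗.
  V = {[4=5]}: π^{-1}(V) = {4, 5} ∈ τ ✓.
  V = {[1], [4=5]}: π^{-1}(V) = {1, 4, 5} ∈ τ ✓.
  V = {[2], [4=5]}: π^{-1}(V) = {2, 4, 5} ∈ τ ✓.
  V = {[1], [2], [4=5]}: π^{-1}(V) = {1, 2, 4, 5} ∈ τ ✓.
  V = {[3], [4=5]}: π^{-1}(V) = {3, 4, 5} ∈ τ ✓.
  V = {[1], [3], [4=5]}: π^{-1}(V) = {1, 3, 4, 5} ∈ τ ✓.
  V = {[2], [3], [4=5]}: π^{-1}(V) = {2, 3, 4, 5} ∈ τ ✓.
  V = {[1], [2], [3], [4=5]}: π^{-1}(V) = {1, 2, 3, 4, 5} ∈ τ ✓.
Open sets in the quotient: τ_Q = {{}, {[3]}, {[4=5]}, {[1], [4=5]}, {[2], [4=5]}, {[1], [2], [4=5]}, {[3], [4=5]}, {[1], [3], [4=5]}, {[2], [3], [4=5]}, {[1], [2], [3], [4=5]}} (10 elements).


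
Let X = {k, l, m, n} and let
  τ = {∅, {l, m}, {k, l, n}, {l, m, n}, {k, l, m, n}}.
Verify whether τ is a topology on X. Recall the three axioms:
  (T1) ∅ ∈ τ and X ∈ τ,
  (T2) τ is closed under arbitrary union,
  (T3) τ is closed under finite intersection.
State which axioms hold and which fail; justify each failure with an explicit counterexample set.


τ is NOT a topology on X.

Axiom (T1): ∅ ∈ τ? Yes; X ∈ τ? Yes.
Axiom (T2/T3): check pairwise unions and intersections of members of τ.
Counterexample for (T3): {l, m} ∩ {k, l, n} = {l} ∉ τ. Therefore τ is NOT a topology.


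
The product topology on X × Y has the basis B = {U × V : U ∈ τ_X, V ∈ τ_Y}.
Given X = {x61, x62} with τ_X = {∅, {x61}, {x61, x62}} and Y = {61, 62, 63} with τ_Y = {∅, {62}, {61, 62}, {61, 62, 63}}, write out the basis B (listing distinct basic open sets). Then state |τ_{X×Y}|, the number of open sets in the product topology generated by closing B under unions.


Basis B = {∅ × ∅, {x61} × {62}, {x61} × {61, 62}, {x61, x62} × {62}, {x61} × {61, 62, 63}, {x61, x62} × {61, 62}, {x61, x62} × {61, 62, 63}}; |τ_{X×Y}| = 10.

Enumerate products U × V with U ∈ τ_X, V ∈ τ_Y (deduplicated):
  ∅ × ∅ = {} (∅)
  {x61} × {62} = {(x61,62)}
  {x61} × {61, 62} = {(x61,61), (x61,62)}
  {x61, x62} × {62} = {(x61,62), (x62,62)}
  {x61} × {61, 62, 63} = {(x61,61), (x61,62), (x61,63)}
  {x61, x62} × {61, 62} = {(x61,61), (x61,62), (x62,61), (x62,62)}
  {x61, x62} × {61, 62, 63} = {(x61,61), (x61,62), (x61,63), (x62,61), (x62,62), (x62,63)}
These 7 distinct sets form the basis B.
Close under arbitrary unions to get τ_{X×Y}; counting gives |τ_{X×Y}| = 10.


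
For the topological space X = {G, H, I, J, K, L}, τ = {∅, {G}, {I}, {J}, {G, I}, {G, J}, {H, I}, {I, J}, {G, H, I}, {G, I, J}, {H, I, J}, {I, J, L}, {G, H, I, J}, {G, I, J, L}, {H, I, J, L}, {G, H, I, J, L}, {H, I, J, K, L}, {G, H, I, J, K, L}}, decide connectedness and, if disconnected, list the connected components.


(X, τ) is disconnected; components = [{G}, {H, I, J, K, L}].

Find clopen sets (U ∈ τ with X ∖ U ∈ τ):
  U = ∅, X ∖ U = {G, H, I, J, K, L} — both open, so U is clopen.
  U = {G}, X ∖ U = {H, I, J, K, L} — both open, so U is clopen.
  U = {H, I, J, K, L}, X ∖ U = {G} — both open, so U is clopen.
  U = {G, H, I, J, K, L}, X ∖ U = ∅ — both open, so U is clopen.
Nontrivial clopen(s) exist: e.g. {G}. So (X, τ) is disconnected.
Compute connected components by grouping points that agree on all clopens:
  component: {G}
  component: {H, I, J, K, L}


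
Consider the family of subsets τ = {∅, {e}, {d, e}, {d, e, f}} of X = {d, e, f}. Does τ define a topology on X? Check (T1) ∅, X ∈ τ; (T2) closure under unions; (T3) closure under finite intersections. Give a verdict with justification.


τ IS a topology on X.

Axiom (T1): ∅ ∈ τ? Yes; X ∈ τ? Yes.
Axiom (T2/T3): check pairwise unions and intersections of members of τ.
All pairwise intersections and unions checked — each lies in τ. Therefore τ satisfies (T1), (T2), (T3): it IS a topology on X.


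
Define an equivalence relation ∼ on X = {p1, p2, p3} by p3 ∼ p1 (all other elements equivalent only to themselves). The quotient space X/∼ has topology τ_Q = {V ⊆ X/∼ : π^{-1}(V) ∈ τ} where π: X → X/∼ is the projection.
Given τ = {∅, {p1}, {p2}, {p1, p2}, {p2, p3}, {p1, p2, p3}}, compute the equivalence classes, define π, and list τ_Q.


X/∼ = {[p1=p3], [p2]}; |τ_Q| = 3.

Equivalence classes: [p1=p3], [p2].
Quotient map π: X → X/∼ sends p1 ↦ [p1=p3], p2 ↦ [p2], p3 ↦ [p1=p3].
For each subset V ⊆ X/∼, compute π^{-1}(V) ⊆ X and check whether π^{-1}(V) ∈ τ. V is open in τ_Q iff π^{-1}(V) ∈ τ.
  V = {}: π^{-1}(V) = ∅ ∈ τ ✓.
  V = {[p1=p3]}: π^{-1}(V) = {p1, p3} ∉ τ ✗.
  V = {[p2]}: π^{-1}(V) = {p2} ∈ τ ✓.
  V = {[p1=p3], [p2]}: π^{-1}(V) = {p1, p2, p3} ∈ τ ✓.
Open sets in the quotient: τ_Q = {{}, {[p2]}, {[p1=p3], [p2]}} (3 elements).


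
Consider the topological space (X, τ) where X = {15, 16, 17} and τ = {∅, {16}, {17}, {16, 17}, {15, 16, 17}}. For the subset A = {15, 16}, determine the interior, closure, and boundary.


int(A) = {16}, cl(A) = {15, 16}, ∂A = {15}.

Closed sets in (X, τ) are complements of opens:
  closed(X, τ) = {∅, {15}, {15, 16}, {15, 17}, {15, 16, 17}}.
int(A) = ⋃ {U ∈ τ : U ⊆ A}. Opens contained in A: ∅, {16}.
Taking the union of these: int(A) = {16}.
cl(A) = ⋂ {C closed : A ⊆ C}. Closed sets containing A: {15, 16}, {15, 16, 17}.
Intersecting these: cl(A) = {15, 16}.
∂A = cl(A) ∖ int(A) = {15, 16} ∖ {16} = {15}.


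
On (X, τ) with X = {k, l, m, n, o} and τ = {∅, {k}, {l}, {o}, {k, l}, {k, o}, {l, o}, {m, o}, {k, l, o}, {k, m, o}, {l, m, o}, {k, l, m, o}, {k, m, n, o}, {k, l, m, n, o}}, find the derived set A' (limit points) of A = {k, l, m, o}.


A' = {m, n}

For each x ∈ X, list the open sets U ∈ τ with x ∈ U, then check whether U ∩ (A ∖ {x}) ≠ ∅ for every such U.
  x = k: open {k} ∋ x has {k} ∩ (A ∖ {k}) = ∅, so x is NOT a limit point.
  x = l: open {l} ∋ x has {l} ∩ (A ∖ {l}) = ∅, so x is NOT a limit point.
  x = m: opens ∋ x are {m, o}, {k, m, o}, {l, m, o}, {k, l, m, o}, {k, m, n, o}, {k, l, m, n, o}; each meets A ∖ {m}, so x IS a limit point.
  x = n: opens ∋ x are {k, m, n, o}, {k, l, m, n, o}; each meets A ∖ {n}, so x IS a limit point.
  x = o: open {o} ∋ x has {o} ∩ (A ∖ {o}) = ∅, so x is NOT a limit point.
Collecting: A' = {m, n}.


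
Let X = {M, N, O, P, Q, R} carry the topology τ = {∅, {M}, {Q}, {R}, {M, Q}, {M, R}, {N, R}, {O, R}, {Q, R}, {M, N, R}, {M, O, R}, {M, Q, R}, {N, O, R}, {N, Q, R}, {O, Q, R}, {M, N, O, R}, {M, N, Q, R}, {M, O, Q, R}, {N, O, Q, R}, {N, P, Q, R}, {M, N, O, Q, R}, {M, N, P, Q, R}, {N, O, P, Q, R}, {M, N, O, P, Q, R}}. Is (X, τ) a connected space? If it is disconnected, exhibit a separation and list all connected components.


(X, τ) is disconnected; components = [{M}, {N, O, P, Q, R}].

Find clopen sets (U ∈ τ with X ∖ U ∈ τ):
  U = ∅, X ∖ U = {M, N, O, P, Q, R} — both open, so U is clopen.
  U = {M}, X ∖ U = {N, O, P, Q, R} — both open, so U is clopen.
  U = {N, O, P, Q, R}, X ∖ U = {M} — both open, so U is clopen.
  U = {M, N, O, P, Q, R}, X ∖ U = ∅ — both open, so U is clopen.
Nontrivial clopen(s) exist: e.g. {M}. So (X, τ) is disconnected.
Compute connected components by grouping points that agree on all clopens:
  component: {M}
  component: {N, O, P, Q, R}


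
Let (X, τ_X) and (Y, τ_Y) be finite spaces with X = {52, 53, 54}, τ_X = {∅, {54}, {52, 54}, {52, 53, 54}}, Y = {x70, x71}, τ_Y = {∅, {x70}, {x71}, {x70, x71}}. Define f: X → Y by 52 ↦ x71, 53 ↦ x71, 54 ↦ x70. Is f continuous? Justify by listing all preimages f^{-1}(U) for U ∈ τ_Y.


f is NOT continuous.

Compute f^{-1}(U) for each U ∈ τ_Y:
  U = ∅: f^{-1}(U) = ∅ ∈ τ_X ✓.
  U = {x70}: f^{-1}(U) = {54} ∈ τ_X ✓.
  U = {x71}: f^{-1}(U) = {52, 53} ∉ τ_X ✗.
  U = {x70, x71}: f^{-1}(U) = {52, 53, 54} ∈ τ_X ✓.
Found U = {x71} with f^{-1}(U) = {52, 53} not in τ_X. Therefore f is NOT continuous.


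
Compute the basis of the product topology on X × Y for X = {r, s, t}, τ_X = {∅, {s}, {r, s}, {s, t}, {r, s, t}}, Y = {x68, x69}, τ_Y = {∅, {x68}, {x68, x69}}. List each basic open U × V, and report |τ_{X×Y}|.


Basis B = {∅ × ∅, {s} × {x68}, {r, s} × {x68}, {s} × {x68, x69}, {s, t} × {x68}, {r, s, t} × {x68}, {r, s} × {x68, x69}, {s, t} × {x68, x69}, {r, s, t} × {x68, x69}}; |τ_{X×Y}| = 14.

Enumerate products U × V with U ∈ τ_X, V ∈ τ_Y (deduplicated):
  ∅ × ∅ = {} (∅)
  {s} × {x68} = {(s,x68)}
  {r, s} × {x68} = {(r,x68), (s,x68)}
  {s} × {x68, x69} = {(s,x68), (s,x69)}
  {s, t} × {x68} = {(s,x68), (t,x68)}
  {r, s, t} × {x68} = {(r,x68), (s,x68), (t,x68)}
  {r, s} × {x68, x69} = {(r,x68), (r,x69), (s,x68), (s,x69)}
  {s, t} × {x68, x69} = {(s,x68), (s,x69), (t,x68), (t,x69)}
  {r, s, t} × {x68, x69} = {(r,x68), (r,x69), (s,x68), (s,x69), (t,x68), (t,x69)}
These 9 distinct sets form the basis B.
Close under arbitrary unions to get τ_{X×Y}; counting gives |τ_{X×Y}| = 14.


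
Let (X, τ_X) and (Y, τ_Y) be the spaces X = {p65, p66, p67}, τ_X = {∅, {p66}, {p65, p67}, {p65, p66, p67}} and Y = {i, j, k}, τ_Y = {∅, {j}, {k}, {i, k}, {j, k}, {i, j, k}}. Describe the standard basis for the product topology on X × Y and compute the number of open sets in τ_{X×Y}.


Basis B = {∅ × ∅, {p66} × {j}, {p66} × {k}, {p65, p67} × {j}, {p65, p67} × {k}, {p66} × {i, k}, {p66} × {j, k}, {p65, p66, p67} × {j}, {p65, p66, p67} × {k}, {p66} × {i, j, k}, {p65, p67} × {i, k}, {p65, p67} × {j, k}, {p65, p67} × {i, j, k}, {p65, p66, p67} × {i, k}, {p65, p66, p67} × {j, k}, {p65, p66, p67} × {i, j, k}}; |τ_{X×Y}| = 36.

Enumerate products U × V with U ∈ τ_X, V ∈ τ_Y (deduplicated):
  ∅ × ∅ = {} (∅)
  {p66} × {j} = {(p66,j)}
  {p66} × {k} = {(p66,k)}
  {p65, p67} × {j} = {(p65,j), (p67,j)}
  {p65, p67} × {k} = {(p65,k), (p67,k)}
  {p66} × {i, k} = {(p66,i), (p66,k)}
  {p66} × {j, k} = {(p66,j), (p66,k)}
  {p65, p66, p67} × {j} = {(p65,j), (p66,j), (p67,j)}
  {p65, p66, p67} × {k} = {(p65,k), (p66,k), (p67,k)}
  {p66} × {i, j, k} = {(p66,i), (p66,j), (p66,k)}
  {p65, p67} × {i, k} = {(p65,i), (p65,k), (p67,i), (p67,k)}
  {p65, p67} × {j, k} = {(p65,j), (p65,k), (p67,j), (p67,k)}
  {p65, p67} × {i, j, k} = {(p65,i), (p65,j), (p65,k), (p67,i), (p67,j), (p67,k)}
  {p65, p66, p67} × {i, k} = {(p65,i), (p65,k), (p66,i), (p66,k), (p67,i), (p67,k)}
  {p65, p66, p67} × {j, k} = {(p65,j), (p65,k), (p66,j), (p66,k), (p67,j), (p67,k)}
  {p65, p66, p67} × {i, j, k} = {(p65,i), (p65,j), (p65,k), (p66,i), (p66,j), (p66,k), (p67,i), (p67,j), (p67,k)}
These 16 distinct sets form the basis B.
Close under arbitrary unions to get τ_{X×Y}; counting gives |τ_{X×Y}| = 36.


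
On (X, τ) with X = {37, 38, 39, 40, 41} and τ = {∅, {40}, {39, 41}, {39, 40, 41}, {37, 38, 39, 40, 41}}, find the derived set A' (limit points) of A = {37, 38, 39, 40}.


A' = {37, 38, 41}

For each x ∈ X, list the open sets U ∈ τ with x ∈ U, then check whether U ∩ (A ∖ {x}) ≠ ∅ for every such U.
  x = 37: opens ∋ x are {37, 38, 39, 40, 41}; each meets A ∖ {37}, so x IS a limit point.
  x = 38: opens ∋ x are {37, 38, 39, 40, 41}; each meets A ∖ {38}, so x IS a limit point.
  x = 39: open {39, 41} ∋ x has {39, 41} ∩ (A ∖ {39}) = ∅, so x is NOT a limit point.
  x = 40: open {40} ∋ x has {40} ∩ (A ∖ {40}) = ∅, so x is NOT a limit point.
  x = 41: opens ∋ x are {39, 41}, {39, 40, 41}, {37, 38, 39, 40, 41}; each meets A ∖ {41}, so x IS a limit point.
Collecting: A' = {37, 38, 41}.


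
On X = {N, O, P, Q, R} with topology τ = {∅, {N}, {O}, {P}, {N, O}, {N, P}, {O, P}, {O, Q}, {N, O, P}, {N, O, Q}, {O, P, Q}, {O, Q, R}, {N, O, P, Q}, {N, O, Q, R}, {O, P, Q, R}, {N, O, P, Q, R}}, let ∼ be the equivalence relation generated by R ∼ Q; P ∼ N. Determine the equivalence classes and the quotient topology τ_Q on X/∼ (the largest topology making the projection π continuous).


X/∼ = {[N=P], [O], [Q=R]}; |τ_Q| = 6.

Equivalence classes: [N=P], [O], [Q=R].
Quotient map π: X → X/∼ sends N ↦ [N=P], O ↦ [O], P ↦ [N=P], Q ↦ [Q=R], R ↦ [Q=R].
For each subset V ⊆ X/∼, compute π^{-1}(V) ⊆ X and check whether π^{-1}(V) ∈ τ. V is open in τ_Q iff π^{-1}(V) ∈ τ.
  V = {}: π^{-1}(V) = ∅ ∈ τ ✓.
  V = {[N=P]}: π^{-1}(V) = {N, P} ∈ τ ✓.
  V = {[O]}: π^{-1}(V) = {O} ∈ τ ✓.
  V = {[N=P], [O]}: π^{-1}(V) = {N, O, P} ∈ τ ✓.
  V = {[Q=R]}: π^{-1}(V) = {Q, R} ∉ τ ✗.
  V = {[N=P], [Q=R]}: π^{-1}(V) = {N, P, Q, R} ∉ τ ✗.
  V = {[O], [Q=R]}: π^{-1}(V) = {O, Q, R} ∈ τ ✓.
  V = {[N=P], [O], [Q=R]}: π^{-1}(V) = {N, O, P, Q, R} ∈ τ ✓.
Open sets in the quotient: τ_Q = {{}, {[N=P]}, {[O]}, {[N=P], [O]}, {[O], [Q=R]}, {[N=P], [O], [Q=R]}} (6 elements).


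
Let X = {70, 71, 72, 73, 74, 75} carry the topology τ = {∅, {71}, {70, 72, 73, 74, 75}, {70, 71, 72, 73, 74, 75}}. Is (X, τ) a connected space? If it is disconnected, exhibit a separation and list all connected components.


(X, τ) is disconnected; components = [{71}, {70, 72, 73, 74, 75}].

Find clopen sets (U ∈ τ with X ∖ U ∈ τ):
  U = ∅, X ∖ U = {70, 71, 72, 73, 74, 75} — both open, so U is clopen.
  U = {71}, X ∖ U = {70, 72, 73, 74, 75} — both open, so U is clopen.
  U = {70, 72, 73, 74, 75}, X ∖ U = {71} — both open, so U is clopen.
  U = {70, 71, 72, 73, 74, 75}, X ∖ U = ∅ — both open, so U is clopen.
Nontrivial clopen(s) exist: e.g. {71}. So (X, τ) is disconnected.
Compute connected components by grouping points that agree on all clopens:
  component: {71}
  component: {70, 72, 73, 74, 75}
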